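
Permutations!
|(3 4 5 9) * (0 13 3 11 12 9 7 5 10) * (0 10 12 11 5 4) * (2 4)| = |(0 13 3)(2 4 12 9 5 7)| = 6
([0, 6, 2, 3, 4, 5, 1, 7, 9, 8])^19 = [0, 6, 2, 3, 4, 5, 1, 7, 9, 8]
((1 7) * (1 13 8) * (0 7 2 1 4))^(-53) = ((0 7 13 8 4)(1 2))^(-53) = (0 13 4 7 8)(1 2)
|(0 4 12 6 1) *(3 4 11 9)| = |(0 11 9 3 4 12 6 1)| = 8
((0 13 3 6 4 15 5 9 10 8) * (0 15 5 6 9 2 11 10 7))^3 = (0 9 13 7 3)(2 8 4 11 15 5 10 6)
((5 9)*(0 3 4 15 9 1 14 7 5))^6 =((0 3 4 15 9)(1 14 7 5))^6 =(0 3 4 15 9)(1 7)(5 14)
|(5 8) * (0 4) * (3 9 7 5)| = 10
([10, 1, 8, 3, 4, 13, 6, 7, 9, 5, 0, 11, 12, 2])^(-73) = (0 10)(2 9 13 8 5)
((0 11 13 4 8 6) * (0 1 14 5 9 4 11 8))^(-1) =((0 8 6 1 14 5 9 4)(11 13))^(-1) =(0 4 9 5 14 1 6 8)(11 13)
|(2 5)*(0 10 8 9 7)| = 10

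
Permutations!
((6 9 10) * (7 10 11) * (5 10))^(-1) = ((5 10 6 9 11 7))^(-1) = (5 7 11 9 6 10)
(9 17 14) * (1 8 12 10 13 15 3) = (1 8 12 10 13 15 3)(9 17 14) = [0, 8, 2, 1, 4, 5, 6, 7, 12, 17, 13, 11, 10, 15, 9, 3, 16, 14]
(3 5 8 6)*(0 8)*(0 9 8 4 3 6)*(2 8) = (0 4 3 5 9 2 8) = [4, 1, 8, 5, 3, 9, 6, 7, 0, 2]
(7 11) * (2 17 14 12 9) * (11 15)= (2 17 14 12 9)(7 15 11)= [0, 1, 17, 3, 4, 5, 6, 15, 8, 2, 10, 7, 9, 13, 12, 11, 16, 14]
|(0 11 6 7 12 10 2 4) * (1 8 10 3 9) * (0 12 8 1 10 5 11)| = |(2 4 12 3 9 10)(5 11 6 7 8)| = 30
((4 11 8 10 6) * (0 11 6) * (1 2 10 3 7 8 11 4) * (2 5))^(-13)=((11)(0 4 6 1 5 2 10)(3 7 8))^(-13)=(11)(0 4 6 1 5 2 10)(3 8 7)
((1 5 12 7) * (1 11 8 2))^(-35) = (12)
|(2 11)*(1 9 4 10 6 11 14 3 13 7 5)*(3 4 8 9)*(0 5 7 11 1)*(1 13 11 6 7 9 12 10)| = 30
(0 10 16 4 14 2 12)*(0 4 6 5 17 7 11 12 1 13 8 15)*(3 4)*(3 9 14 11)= (0 10 16 6 5 17 7 3 4 11 12 9 14 2 1 13 8 15)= [10, 13, 1, 4, 11, 17, 5, 3, 15, 14, 16, 12, 9, 8, 2, 0, 6, 7]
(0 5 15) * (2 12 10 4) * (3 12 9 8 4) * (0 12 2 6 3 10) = (0 5 15 12)(2 9 8 4 6 3) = [5, 1, 9, 2, 6, 15, 3, 7, 4, 8, 10, 11, 0, 13, 14, 12]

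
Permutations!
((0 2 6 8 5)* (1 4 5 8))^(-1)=(8)(0 5 4 1 6 2)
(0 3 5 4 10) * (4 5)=(0 3 4 10)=[3, 1, 2, 4, 10, 5, 6, 7, 8, 9, 0]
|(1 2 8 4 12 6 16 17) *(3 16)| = |(1 2 8 4 12 6 3 16 17)| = 9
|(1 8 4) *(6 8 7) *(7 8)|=|(1 8 4)(6 7)|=6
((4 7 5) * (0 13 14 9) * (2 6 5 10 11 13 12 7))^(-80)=(14)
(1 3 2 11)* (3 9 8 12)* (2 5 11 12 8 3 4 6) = (1 9 3 5 11)(2 12 4 6) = [0, 9, 12, 5, 6, 11, 2, 7, 8, 3, 10, 1, 4]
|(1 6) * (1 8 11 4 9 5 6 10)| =6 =|(1 10)(4 9 5 6 8 11)|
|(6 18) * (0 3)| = |(0 3)(6 18)| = 2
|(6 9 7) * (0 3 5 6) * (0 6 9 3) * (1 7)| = |(1 7 6 3 5 9)| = 6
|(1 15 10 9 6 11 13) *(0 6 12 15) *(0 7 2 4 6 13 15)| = |(0 13 1 7 2 4 6 11 15 10 9 12)| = 12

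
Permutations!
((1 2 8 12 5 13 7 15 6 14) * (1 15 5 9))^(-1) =((1 2 8 12 9)(5 13 7)(6 14 15))^(-1) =(1 9 12 8 2)(5 7 13)(6 15 14)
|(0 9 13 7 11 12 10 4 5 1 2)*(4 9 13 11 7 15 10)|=|(0 13 15 10 9 11 12 4 5 1 2)|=11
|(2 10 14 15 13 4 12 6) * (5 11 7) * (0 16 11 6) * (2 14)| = |(0 16 11 7 5 6 14 15 13 4 12)(2 10)| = 22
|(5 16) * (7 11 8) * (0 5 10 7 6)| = |(0 5 16 10 7 11 8 6)| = 8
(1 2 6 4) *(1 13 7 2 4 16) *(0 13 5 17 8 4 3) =(0 13 7 2 6 16 1 3)(4 5 17 8) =[13, 3, 6, 0, 5, 17, 16, 2, 4, 9, 10, 11, 12, 7, 14, 15, 1, 8]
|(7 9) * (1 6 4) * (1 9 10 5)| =7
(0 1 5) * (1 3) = (0 3 1 5) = [3, 5, 2, 1, 4, 0]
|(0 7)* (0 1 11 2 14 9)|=|(0 7 1 11 2 14 9)|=7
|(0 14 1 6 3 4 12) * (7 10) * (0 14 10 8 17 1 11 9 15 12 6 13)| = 105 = |(0 10 7 8 17 1 13)(3 4 6)(9 15 12 14 11)|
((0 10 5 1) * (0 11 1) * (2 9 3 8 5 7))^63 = (0 5 8 3 9 2 7 10)(1 11)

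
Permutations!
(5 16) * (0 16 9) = (0 16 5 9) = [16, 1, 2, 3, 4, 9, 6, 7, 8, 0, 10, 11, 12, 13, 14, 15, 5]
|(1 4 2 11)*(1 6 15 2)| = 4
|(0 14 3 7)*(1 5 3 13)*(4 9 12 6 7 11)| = 12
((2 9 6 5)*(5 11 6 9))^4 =((2 5)(6 11))^4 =(11)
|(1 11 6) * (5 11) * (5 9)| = 5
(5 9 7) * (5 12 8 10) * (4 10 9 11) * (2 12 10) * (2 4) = [0, 1, 12, 3, 4, 11, 6, 10, 9, 7, 5, 2, 8] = (2 12 8 9 7 10 5 11)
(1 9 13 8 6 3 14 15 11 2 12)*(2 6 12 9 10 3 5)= [0, 10, 9, 14, 4, 2, 5, 7, 12, 13, 3, 6, 1, 8, 15, 11]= (1 10 3 14 15 11 6 5 2 9 13 8 12)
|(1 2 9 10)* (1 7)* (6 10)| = |(1 2 9 6 10 7)| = 6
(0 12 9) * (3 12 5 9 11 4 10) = (0 5 9)(3 12 11 4 10) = [5, 1, 2, 12, 10, 9, 6, 7, 8, 0, 3, 4, 11]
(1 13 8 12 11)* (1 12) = (1 13 8)(11 12) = [0, 13, 2, 3, 4, 5, 6, 7, 1, 9, 10, 12, 11, 8]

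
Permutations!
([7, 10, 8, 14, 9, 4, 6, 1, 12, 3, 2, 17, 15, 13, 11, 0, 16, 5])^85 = (0 8 1 15 2 7 12 10)(3 14 11 17 5 4 9)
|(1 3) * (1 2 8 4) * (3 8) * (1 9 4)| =2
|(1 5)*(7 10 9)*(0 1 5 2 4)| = |(0 1 2 4)(7 10 9)| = 12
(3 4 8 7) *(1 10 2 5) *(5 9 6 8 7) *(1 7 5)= (1 10 2 9 6 8)(3 4 5 7)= [0, 10, 9, 4, 5, 7, 8, 3, 1, 6, 2]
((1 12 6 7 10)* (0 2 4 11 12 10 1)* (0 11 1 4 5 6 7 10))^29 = ((0 2 5 6 10 11 12 7 4 1))^29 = (0 1 4 7 12 11 10 6 5 2)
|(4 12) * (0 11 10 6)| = 4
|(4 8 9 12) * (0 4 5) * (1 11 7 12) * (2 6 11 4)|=|(0 2 6 11 7 12 5)(1 4 8 9)|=28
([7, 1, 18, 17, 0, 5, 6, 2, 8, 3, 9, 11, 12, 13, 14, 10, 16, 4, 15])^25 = [10, 1, 3, 2, 15, 5, 6, 9, 8, 7, 0, 11, 12, 13, 14, 4, 16, 18, 17]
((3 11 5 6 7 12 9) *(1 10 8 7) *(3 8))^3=((1 10 3 11 5 6)(7 12 9 8))^3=(1 11)(3 6)(5 10)(7 8 9 12)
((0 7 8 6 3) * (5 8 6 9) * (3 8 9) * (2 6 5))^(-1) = ((0 7 5 9 2 6 8 3))^(-1) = (0 3 8 6 2 9 5 7)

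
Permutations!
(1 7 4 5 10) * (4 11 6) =(1 7 11 6 4 5 10) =[0, 7, 2, 3, 5, 10, 4, 11, 8, 9, 1, 6]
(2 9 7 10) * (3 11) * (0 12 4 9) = (0 12 4 9 7 10 2)(3 11) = [12, 1, 0, 11, 9, 5, 6, 10, 8, 7, 2, 3, 4]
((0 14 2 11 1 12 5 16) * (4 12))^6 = (0 12 11)(1 14 5)(2 16 4) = ((0 14 2 11 1 4 12 5 16))^6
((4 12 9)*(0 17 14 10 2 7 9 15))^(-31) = ((0 17 14 10 2 7 9 4 12 15))^(-31) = (0 15 12 4 9 7 2 10 14 17)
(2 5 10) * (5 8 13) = (2 8 13 5 10) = [0, 1, 8, 3, 4, 10, 6, 7, 13, 9, 2, 11, 12, 5]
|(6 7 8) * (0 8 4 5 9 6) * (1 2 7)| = 14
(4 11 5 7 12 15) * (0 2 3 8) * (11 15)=(0 2 3 8)(4 15)(5 7 12 11)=[2, 1, 3, 8, 15, 7, 6, 12, 0, 9, 10, 5, 11, 13, 14, 4]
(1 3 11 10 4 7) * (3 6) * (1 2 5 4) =(1 6 3 11 10)(2 5 4 7) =[0, 6, 5, 11, 7, 4, 3, 2, 8, 9, 1, 10]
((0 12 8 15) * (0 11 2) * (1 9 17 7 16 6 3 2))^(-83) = ((0 12 8 15 11 1 9 17 7 16 6 3 2))^(-83) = (0 7 15 3 9 12 16 11 2 17 8 6 1)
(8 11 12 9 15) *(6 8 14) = (6 8 11 12 9 15 14) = [0, 1, 2, 3, 4, 5, 8, 7, 11, 15, 10, 12, 9, 13, 6, 14]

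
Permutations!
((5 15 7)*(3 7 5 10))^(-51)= ((3 7 10)(5 15))^(-51)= (5 15)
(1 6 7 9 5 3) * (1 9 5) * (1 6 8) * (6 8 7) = (1 7 5 3 9 8) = [0, 7, 2, 9, 4, 3, 6, 5, 1, 8]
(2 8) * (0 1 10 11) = (0 1 10 11)(2 8) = [1, 10, 8, 3, 4, 5, 6, 7, 2, 9, 11, 0]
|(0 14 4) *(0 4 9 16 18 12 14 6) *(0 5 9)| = |(0 6 5 9 16 18 12 14)| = 8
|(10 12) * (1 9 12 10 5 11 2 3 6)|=|(1 9 12 5 11 2 3 6)|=8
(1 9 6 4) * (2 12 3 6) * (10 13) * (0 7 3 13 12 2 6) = (0 7 3)(1 9 6 4)(10 12 13) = [7, 9, 2, 0, 1, 5, 4, 3, 8, 6, 12, 11, 13, 10]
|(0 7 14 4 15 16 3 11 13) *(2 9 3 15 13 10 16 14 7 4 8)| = |(0 4 13)(2 9 3 11 10 16 15 14 8)| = 9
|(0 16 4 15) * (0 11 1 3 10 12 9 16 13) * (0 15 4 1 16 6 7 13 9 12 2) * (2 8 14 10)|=33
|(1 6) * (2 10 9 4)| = |(1 6)(2 10 9 4)| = 4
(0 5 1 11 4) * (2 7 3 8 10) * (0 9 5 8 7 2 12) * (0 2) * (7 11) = (0 8 10 12 2)(1 7 3 11 4 9 5) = [8, 7, 0, 11, 9, 1, 6, 3, 10, 5, 12, 4, 2]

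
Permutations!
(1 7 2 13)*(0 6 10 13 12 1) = (0 6 10 13)(1 7 2 12) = [6, 7, 12, 3, 4, 5, 10, 2, 8, 9, 13, 11, 1, 0]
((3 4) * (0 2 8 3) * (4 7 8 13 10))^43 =(0 10 2 4 13)(3 7 8)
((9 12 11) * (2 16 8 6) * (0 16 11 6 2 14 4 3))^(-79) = (0 4 6 9 2 16 3 14 12 11 8)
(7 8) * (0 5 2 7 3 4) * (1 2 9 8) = [5, 2, 7, 4, 0, 9, 6, 1, 3, 8] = (0 5 9 8 3 4)(1 2 7)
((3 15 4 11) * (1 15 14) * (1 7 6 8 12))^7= ((1 15 4 11 3 14 7 6 8 12))^7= (1 6 3 15 8 14 4 12 7 11)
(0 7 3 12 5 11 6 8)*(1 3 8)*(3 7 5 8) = (0 5 11 6 1 7 3 12 8) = [5, 7, 2, 12, 4, 11, 1, 3, 0, 9, 10, 6, 8]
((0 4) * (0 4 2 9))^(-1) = ((0 2 9))^(-1) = (0 9 2)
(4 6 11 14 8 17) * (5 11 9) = (4 6 9 5 11 14 8 17) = [0, 1, 2, 3, 6, 11, 9, 7, 17, 5, 10, 14, 12, 13, 8, 15, 16, 4]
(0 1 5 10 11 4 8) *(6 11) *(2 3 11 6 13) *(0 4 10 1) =(1 5)(2 3 11 10 13)(4 8) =[0, 5, 3, 11, 8, 1, 6, 7, 4, 9, 13, 10, 12, 2]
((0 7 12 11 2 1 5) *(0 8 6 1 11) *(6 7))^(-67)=(0 5 12 1 7 6 8)(2 11)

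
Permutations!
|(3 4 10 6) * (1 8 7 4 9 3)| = 6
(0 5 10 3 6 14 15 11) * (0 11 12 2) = [5, 1, 0, 6, 4, 10, 14, 7, 8, 9, 3, 11, 2, 13, 15, 12] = (0 5 10 3 6 14 15 12 2)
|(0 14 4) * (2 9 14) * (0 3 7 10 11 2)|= 8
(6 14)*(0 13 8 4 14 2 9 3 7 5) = (0 13 8 4 14 6 2 9 3 7 5) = [13, 1, 9, 7, 14, 0, 2, 5, 4, 3, 10, 11, 12, 8, 6]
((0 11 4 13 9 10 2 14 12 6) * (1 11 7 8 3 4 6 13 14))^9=((0 7 8 3 4 14 12 13 9 10 2 1 11 6))^9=(0 10 4 6 9 3 11 13 8 1 12 7 2 14)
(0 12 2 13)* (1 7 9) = [12, 7, 13, 3, 4, 5, 6, 9, 8, 1, 10, 11, 2, 0] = (0 12 2 13)(1 7 9)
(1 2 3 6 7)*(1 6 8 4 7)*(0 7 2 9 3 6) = (0 7)(1 9 3 8 4 2 6) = [7, 9, 6, 8, 2, 5, 1, 0, 4, 3]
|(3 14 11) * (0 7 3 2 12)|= 7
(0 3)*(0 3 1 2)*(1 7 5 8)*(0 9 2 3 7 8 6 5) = (0 8 1 3 7)(2 9)(5 6) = [8, 3, 9, 7, 4, 6, 5, 0, 1, 2]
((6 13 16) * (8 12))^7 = ((6 13 16)(8 12))^7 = (6 13 16)(8 12)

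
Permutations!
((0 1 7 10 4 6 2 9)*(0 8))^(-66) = (0 2 10)(1 9 4)(6 7 8) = ((0 1 7 10 4 6 2 9 8))^(-66)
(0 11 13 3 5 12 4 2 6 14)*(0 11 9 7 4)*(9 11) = (0 11 13 3 5 12)(2 6 14 9 7 4) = [11, 1, 6, 5, 2, 12, 14, 4, 8, 7, 10, 13, 0, 3, 9]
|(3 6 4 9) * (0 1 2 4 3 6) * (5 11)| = 14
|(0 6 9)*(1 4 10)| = 3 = |(0 6 9)(1 4 10)|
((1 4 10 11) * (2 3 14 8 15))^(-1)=((1 4 10 11)(2 3 14 8 15))^(-1)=(1 11 10 4)(2 15 8 14 3)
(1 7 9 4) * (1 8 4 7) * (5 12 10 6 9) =(4 8)(5 12 10 6 9 7) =[0, 1, 2, 3, 8, 12, 9, 5, 4, 7, 6, 11, 10]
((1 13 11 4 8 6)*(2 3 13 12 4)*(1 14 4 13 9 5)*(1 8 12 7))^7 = ((1 7)(2 3 9 5 8 6 14 4 12 13 11))^7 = (1 7)(2 4 5 11 14 9 13 6 3 12 8)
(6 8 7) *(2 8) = (2 8 7 6) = [0, 1, 8, 3, 4, 5, 2, 6, 7]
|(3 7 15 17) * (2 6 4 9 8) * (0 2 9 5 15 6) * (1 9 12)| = 28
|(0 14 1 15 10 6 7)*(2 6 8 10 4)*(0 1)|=6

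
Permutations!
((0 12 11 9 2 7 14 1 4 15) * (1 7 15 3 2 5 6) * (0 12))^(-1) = (1 6 5 9 11 12 15 2 3 4)(7 14)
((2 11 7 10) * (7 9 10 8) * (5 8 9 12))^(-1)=((2 11 12 5 8 7 9 10))^(-1)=(2 10 9 7 8 5 12 11)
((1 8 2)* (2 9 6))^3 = (1 6 8 2 9)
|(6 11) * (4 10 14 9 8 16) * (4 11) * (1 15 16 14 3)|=|(1 15 16 11 6 4 10 3)(8 14 9)|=24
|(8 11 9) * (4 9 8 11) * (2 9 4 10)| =|(2 9 11 8 10)| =5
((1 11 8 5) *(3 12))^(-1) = ((1 11 8 5)(3 12))^(-1) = (1 5 8 11)(3 12)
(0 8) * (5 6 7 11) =(0 8)(5 6 7 11) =[8, 1, 2, 3, 4, 6, 7, 11, 0, 9, 10, 5]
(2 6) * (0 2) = (0 2 6) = [2, 1, 6, 3, 4, 5, 0]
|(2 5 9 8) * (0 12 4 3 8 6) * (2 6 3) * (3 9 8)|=7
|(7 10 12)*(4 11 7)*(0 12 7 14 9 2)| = |(0 12 4 11 14 9 2)(7 10)| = 14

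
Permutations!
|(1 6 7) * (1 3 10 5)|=6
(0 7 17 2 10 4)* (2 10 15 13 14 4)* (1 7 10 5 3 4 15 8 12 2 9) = (0 10 9 1 7 17 5 3 4)(2 8 12)(13 14 15) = [10, 7, 8, 4, 0, 3, 6, 17, 12, 1, 9, 11, 2, 14, 15, 13, 16, 5]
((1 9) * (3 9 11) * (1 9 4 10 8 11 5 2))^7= ((1 5 2)(3 4 10 8 11))^7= (1 5 2)(3 10 11 4 8)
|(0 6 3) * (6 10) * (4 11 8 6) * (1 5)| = |(0 10 4 11 8 6 3)(1 5)| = 14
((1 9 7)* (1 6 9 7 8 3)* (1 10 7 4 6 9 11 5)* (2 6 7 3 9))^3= ((1 4 7 2 6 11 5)(3 10)(8 9))^3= (1 2 5 7 11 4 6)(3 10)(8 9)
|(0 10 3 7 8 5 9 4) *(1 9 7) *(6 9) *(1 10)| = |(0 1 6 9 4)(3 10)(5 7 8)| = 30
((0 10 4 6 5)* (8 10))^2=(0 10 6)(4 5 8)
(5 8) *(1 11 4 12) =(1 11 4 12)(5 8) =[0, 11, 2, 3, 12, 8, 6, 7, 5, 9, 10, 4, 1]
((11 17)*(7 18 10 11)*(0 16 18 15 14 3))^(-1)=((0 16 18 10 11 17 7 15 14 3))^(-1)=(0 3 14 15 7 17 11 10 18 16)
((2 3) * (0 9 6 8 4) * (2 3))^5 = ((0 9 6 8 4))^5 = (9)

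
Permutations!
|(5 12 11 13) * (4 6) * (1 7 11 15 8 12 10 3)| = |(1 7 11 13 5 10 3)(4 6)(8 12 15)| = 42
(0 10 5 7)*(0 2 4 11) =(0 10 5 7 2 4 11) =[10, 1, 4, 3, 11, 7, 6, 2, 8, 9, 5, 0]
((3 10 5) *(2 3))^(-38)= (2 10)(3 5)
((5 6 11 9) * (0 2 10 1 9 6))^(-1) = (0 5 9 1 10 2)(6 11) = ((0 2 10 1 9 5)(6 11))^(-1)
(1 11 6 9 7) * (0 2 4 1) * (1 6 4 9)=(0 2 9 7)(1 11 4 6)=[2, 11, 9, 3, 6, 5, 1, 0, 8, 7, 10, 4]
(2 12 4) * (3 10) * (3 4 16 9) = (2 12 16 9 3 10 4) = [0, 1, 12, 10, 2, 5, 6, 7, 8, 3, 4, 11, 16, 13, 14, 15, 9]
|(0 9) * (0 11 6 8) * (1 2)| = |(0 9 11 6 8)(1 2)| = 10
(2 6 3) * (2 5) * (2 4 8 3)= [0, 1, 6, 5, 8, 4, 2, 7, 3]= (2 6)(3 5 4 8)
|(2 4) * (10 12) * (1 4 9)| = 4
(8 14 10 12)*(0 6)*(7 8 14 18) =[6, 1, 2, 3, 4, 5, 0, 8, 18, 9, 12, 11, 14, 13, 10, 15, 16, 17, 7] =(0 6)(7 8 18)(10 12 14)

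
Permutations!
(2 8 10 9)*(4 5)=(2 8 10 9)(4 5)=[0, 1, 8, 3, 5, 4, 6, 7, 10, 2, 9]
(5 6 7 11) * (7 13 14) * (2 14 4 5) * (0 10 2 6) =(0 10 2 14 7 11 6 13 4 5) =[10, 1, 14, 3, 5, 0, 13, 11, 8, 9, 2, 6, 12, 4, 7]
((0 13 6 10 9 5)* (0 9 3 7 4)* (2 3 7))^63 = ((0 13 6 10 7 4)(2 3)(5 9))^63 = (0 10)(2 3)(4 6)(5 9)(7 13)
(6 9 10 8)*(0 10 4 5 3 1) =(0 10 8 6 9 4 5 3 1) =[10, 0, 2, 1, 5, 3, 9, 7, 6, 4, 8]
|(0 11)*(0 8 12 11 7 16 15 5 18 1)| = 21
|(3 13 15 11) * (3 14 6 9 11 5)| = 4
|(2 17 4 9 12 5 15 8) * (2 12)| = 4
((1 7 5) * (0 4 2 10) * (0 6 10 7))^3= (0 7)(1 2)(4 5)(6 10)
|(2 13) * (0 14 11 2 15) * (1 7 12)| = 6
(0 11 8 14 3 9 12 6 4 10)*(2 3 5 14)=[11, 1, 3, 9, 10, 14, 4, 7, 2, 12, 0, 8, 6, 13, 5]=(0 11 8 2 3 9 12 6 4 10)(5 14)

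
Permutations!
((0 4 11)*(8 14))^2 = ((0 4 11)(8 14))^2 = (14)(0 11 4)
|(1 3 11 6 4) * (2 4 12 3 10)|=4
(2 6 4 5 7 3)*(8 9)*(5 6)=(2 5 7 3)(4 6)(8 9)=[0, 1, 5, 2, 6, 7, 4, 3, 9, 8]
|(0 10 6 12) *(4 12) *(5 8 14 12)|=|(0 10 6 4 5 8 14 12)|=8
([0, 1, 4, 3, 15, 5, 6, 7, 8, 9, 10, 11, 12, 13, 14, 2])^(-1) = [0, 1, 15, 3, 2, 5, 6, 7, 8, 9, 10, 11, 12, 13, 14, 4]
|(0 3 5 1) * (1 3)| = 2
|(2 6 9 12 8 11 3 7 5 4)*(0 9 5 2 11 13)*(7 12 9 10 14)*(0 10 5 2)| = |(0 5 4 11 3 12 8 13 10 14 7)(2 6)| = 22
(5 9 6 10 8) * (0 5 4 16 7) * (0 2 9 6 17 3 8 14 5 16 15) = (0 16 7 2 9 17 3 8 4 15)(5 6 10 14) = [16, 1, 9, 8, 15, 6, 10, 2, 4, 17, 14, 11, 12, 13, 5, 0, 7, 3]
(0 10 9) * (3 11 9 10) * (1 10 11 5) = [3, 10, 2, 5, 4, 1, 6, 7, 8, 0, 11, 9] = (0 3 5 1 10 11 9)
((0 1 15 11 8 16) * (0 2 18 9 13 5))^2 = ((0 1 15 11 8 16 2 18 9 13 5))^2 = (0 15 8 2 9 5 1 11 16 18 13)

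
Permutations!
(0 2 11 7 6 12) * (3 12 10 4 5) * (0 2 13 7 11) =(0 13 7 6 10 4 5 3 12 2) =[13, 1, 0, 12, 5, 3, 10, 6, 8, 9, 4, 11, 2, 7]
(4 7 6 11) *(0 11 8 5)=(0 11 4 7 6 8 5)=[11, 1, 2, 3, 7, 0, 8, 6, 5, 9, 10, 4]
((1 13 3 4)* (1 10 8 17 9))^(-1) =((1 13 3 4 10 8 17 9))^(-1) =(1 9 17 8 10 4 3 13)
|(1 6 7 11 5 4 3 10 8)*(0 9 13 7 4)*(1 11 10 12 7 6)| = |(0 9 13 6 4 3 12 7 10 8 11 5)| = 12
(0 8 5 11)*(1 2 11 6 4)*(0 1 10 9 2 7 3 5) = (0 8)(1 7 3 5 6 4 10 9 2 11) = [8, 7, 11, 5, 10, 6, 4, 3, 0, 2, 9, 1]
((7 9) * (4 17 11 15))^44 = (17) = ((4 17 11 15)(7 9))^44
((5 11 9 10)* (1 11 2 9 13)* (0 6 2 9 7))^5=((0 6 2 7)(1 11 13)(5 9 10))^5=(0 6 2 7)(1 13 11)(5 10 9)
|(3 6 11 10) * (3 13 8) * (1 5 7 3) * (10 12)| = |(1 5 7 3 6 11 12 10 13 8)| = 10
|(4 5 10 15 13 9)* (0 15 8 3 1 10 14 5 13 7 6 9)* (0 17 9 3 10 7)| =4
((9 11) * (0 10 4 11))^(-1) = ((0 10 4 11 9))^(-1) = (0 9 11 4 10)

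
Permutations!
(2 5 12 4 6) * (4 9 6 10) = (2 5 12 9 6)(4 10) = [0, 1, 5, 3, 10, 12, 2, 7, 8, 6, 4, 11, 9]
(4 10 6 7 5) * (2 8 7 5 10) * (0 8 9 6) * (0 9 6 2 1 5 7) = (0 8)(1 5 4)(2 6 7 10 9) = [8, 5, 6, 3, 1, 4, 7, 10, 0, 2, 9]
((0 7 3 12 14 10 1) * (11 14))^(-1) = (0 1 10 14 11 12 3 7)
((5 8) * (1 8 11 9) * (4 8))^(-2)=((1 4 8 5 11 9))^(-2)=(1 11 8)(4 9 5)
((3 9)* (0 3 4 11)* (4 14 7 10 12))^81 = (14)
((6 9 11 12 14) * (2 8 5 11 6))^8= (2 5 12)(8 11 14)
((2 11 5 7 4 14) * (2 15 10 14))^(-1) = (2 4 7 5 11)(10 15 14) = ((2 11 5 7 4)(10 14 15))^(-1)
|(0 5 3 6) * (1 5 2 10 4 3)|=6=|(0 2 10 4 3 6)(1 5)|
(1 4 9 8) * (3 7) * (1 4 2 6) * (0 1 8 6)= (0 1 2)(3 7)(4 9 6 8)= [1, 2, 0, 7, 9, 5, 8, 3, 4, 6]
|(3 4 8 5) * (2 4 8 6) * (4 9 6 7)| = 6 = |(2 9 6)(3 8 5)(4 7)|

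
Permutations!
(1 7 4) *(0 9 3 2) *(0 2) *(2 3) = (0 9 2 3)(1 7 4) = [9, 7, 3, 0, 1, 5, 6, 4, 8, 2]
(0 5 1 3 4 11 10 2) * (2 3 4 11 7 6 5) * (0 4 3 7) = (0 2 4)(1 3 11 10 7 6 5) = [2, 3, 4, 11, 0, 1, 5, 6, 8, 9, 7, 10]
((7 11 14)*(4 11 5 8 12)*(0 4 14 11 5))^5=((0 4 5 8 12 14 7))^5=(0 14 8 4 7 12 5)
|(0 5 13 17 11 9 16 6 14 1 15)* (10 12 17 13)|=|(0 5 10 12 17 11 9 16 6 14 1 15)|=12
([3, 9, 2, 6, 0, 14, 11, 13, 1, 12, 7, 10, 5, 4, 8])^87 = (0 4 13 7 10 11 6 3)(1 5)(8 12)(9 14)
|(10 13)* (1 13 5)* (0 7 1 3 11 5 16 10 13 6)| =|(0 7 1 6)(3 11 5)(10 16)| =12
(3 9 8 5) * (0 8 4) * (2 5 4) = (0 8 4)(2 5 3 9) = [8, 1, 5, 9, 0, 3, 6, 7, 4, 2]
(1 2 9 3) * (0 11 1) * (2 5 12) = (0 11 1 5 12 2 9 3) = [11, 5, 9, 0, 4, 12, 6, 7, 8, 3, 10, 1, 2]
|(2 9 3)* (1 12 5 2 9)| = 4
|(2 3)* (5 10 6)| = 6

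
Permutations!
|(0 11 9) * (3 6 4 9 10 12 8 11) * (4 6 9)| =12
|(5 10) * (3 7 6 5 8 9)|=|(3 7 6 5 10 8 9)|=7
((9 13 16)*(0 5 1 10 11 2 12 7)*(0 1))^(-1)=((0 5)(1 10 11 2 12 7)(9 13 16))^(-1)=(0 5)(1 7 12 2 11 10)(9 16 13)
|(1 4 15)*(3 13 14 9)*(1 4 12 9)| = |(1 12 9 3 13 14)(4 15)| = 6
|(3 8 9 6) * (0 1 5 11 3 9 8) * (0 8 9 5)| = 6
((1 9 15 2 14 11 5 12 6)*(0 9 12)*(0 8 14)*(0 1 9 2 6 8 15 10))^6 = (0 11)(1 15)(2 5)(6 12)(8 9)(10 14)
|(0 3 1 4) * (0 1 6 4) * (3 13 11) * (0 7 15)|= 9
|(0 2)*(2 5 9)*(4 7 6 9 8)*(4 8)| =|(0 5 4 7 6 9 2)| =7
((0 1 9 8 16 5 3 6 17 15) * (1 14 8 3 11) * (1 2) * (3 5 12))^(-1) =(0 15 17 6 3 12 16 8 14)(1 2 11 5 9)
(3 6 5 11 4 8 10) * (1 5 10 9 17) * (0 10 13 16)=[10, 5, 2, 6, 8, 11, 13, 7, 9, 17, 3, 4, 12, 16, 14, 15, 0, 1]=(0 10 3 6 13 16)(1 5 11 4 8 9 17)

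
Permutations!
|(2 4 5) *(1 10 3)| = 3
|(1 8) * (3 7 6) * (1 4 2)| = 12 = |(1 8 4 2)(3 7 6)|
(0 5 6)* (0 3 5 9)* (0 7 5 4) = (0 9 7 5 6 3 4) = [9, 1, 2, 4, 0, 6, 3, 5, 8, 7]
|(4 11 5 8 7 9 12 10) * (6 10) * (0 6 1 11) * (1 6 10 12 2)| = |(0 10 4)(1 11 5 8 7 9 2)(6 12)| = 42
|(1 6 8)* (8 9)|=|(1 6 9 8)|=4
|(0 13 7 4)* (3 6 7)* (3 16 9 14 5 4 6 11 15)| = |(0 13 16 9 14 5 4)(3 11 15)(6 7)| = 42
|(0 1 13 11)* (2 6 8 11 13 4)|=|(13)(0 1 4 2 6 8 11)|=7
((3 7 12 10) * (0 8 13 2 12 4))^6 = (0 3 2)(4 10 13)(7 12 8)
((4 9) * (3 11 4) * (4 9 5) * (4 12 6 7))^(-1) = ((3 11 9)(4 5 12 6 7))^(-1) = (3 9 11)(4 7 6 12 5)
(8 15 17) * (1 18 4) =(1 18 4)(8 15 17) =[0, 18, 2, 3, 1, 5, 6, 7, 15, 9, 10, 11, 12, 13, 14, 17, 16, 8, 4]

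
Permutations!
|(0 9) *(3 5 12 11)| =4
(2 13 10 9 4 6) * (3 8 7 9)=(2 13 10 3 8 7 9 4 6)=[0, 1, 13, 8, 6, 5, 2, 9, 7, 4, 3, 11, 12, 10]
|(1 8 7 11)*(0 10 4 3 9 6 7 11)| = |(0 10 4 3 9 6 7)(1 8 11)| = 21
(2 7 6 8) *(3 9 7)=(2 3 9 7 6 8)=[0, 1, 3, 9, 4, 5, 8, 6, 2, 7]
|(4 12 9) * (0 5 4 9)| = |(0 5 4 12)| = 4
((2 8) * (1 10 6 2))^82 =(1 6 8 10 2)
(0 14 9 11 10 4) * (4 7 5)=[14, 1, 2, 3, 0, 4, 6, 5, 8, 11, 7, 10, 12, 13, 9]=(0 14 9 11 10 7 5 4)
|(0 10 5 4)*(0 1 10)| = 4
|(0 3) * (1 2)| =2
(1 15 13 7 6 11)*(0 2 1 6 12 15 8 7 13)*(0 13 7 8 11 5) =(0 2 1 11 6 5)(7 12 15 13) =[2, 11, 1, 3, 4, 0, 5, 12, 8, 9, 10, 6, 15, 7, 14, 13]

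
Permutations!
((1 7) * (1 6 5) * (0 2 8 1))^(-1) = (0 5 6 7 1 8 2)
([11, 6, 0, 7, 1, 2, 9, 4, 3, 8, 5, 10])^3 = (0 5 11 2 10)(1 8 4 9 7 6 3)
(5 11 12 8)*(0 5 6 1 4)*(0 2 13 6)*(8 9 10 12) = (0 5 11 8)(1 4 2 13 6)(9 10 12) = [5, 4, 13, 3, 2, 11, 1, 7, 0, 10, 12, 8, 9, 6]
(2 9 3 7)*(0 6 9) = [6, 1, 0, 7, 4, 5, 9, 2, 8, 3] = (0 6 9 3 7 2)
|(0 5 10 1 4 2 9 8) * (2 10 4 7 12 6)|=11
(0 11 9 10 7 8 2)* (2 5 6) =[11, 1, 0, 3, 4, 6, 2, 8, 5, 10, 7, 9] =(0 11 9 10 7 8 5 6 2)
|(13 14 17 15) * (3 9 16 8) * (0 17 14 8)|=8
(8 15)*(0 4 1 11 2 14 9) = (0 4 1 11 2 14 9)(8 15) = [4, 11, 14, 3, 1, 5, 6, 7, 15, 0, 10, 2, 12, 13, 9, 8]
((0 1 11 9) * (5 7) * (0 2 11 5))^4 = (2 11 9)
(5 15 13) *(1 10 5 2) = (1 10 5 15 13 2) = [0, 10, 1, 3, 4, 15, 6, 7, 8, 9, 5, 11, 12, 2, 14, 13]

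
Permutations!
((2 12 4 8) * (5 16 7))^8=(5 7 16)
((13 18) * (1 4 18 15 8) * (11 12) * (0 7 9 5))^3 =(0 5 9 7)(1 13)(4 15)(8 18)(11 12)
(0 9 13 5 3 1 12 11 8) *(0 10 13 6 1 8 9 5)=(0 5 3 8 10 13)(1 12 11 9 6)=[5, 12, 2, 8, 4, 3, 1, 7, 10, 6, 13, 9, 11, 0]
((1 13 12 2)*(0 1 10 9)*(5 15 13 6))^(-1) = ((0 1 6 5 15 13 12 2 10 9))^(-1) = (0 9 10 2 12 13 15 5 6 1)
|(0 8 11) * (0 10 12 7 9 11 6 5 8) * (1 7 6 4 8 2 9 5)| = 18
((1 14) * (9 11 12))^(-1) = (1 14)(9 12 11)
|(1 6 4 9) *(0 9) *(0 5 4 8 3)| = 6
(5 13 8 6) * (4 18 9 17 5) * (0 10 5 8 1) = (0 10 5 13 1)(4 18 9 17 8 6) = [10, 0, 2, 3, 18, 13, 4, 7, 6, 17, 5, 11, 12, 1, 14, 15, 16, 8, 9]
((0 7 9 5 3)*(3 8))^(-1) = (0 3 8 5 9 7)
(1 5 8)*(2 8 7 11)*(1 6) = [0, 5, 8, 3, 4, 7, 1, 11, 6, 9, 10, 2] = (1 5 7 11 2 8 6)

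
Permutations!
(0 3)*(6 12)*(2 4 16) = (0 3)(2 4 16)(6 12) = [3, 1, 4, 0, 16, 5, 12, 7, 8, 9, 10, 11, 6, 13, 14, 15, 2]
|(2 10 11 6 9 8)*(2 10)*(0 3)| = 10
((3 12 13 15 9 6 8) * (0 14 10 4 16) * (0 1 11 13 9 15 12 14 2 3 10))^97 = (0 2 3 14)(1 10 9 11 4 6 13 16 8 12)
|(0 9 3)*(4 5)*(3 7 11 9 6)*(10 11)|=12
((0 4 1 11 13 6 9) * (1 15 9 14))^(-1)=((0 4 15 9)(1 11 13 6 14))^(-1)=(0 9 15 4)(1 14 6 13 11)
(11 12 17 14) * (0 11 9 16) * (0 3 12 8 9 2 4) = (0 11 8 9 16 3 12 17 14 2 4) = [11, 1, 4, 12, 0, 5, 6, 7, 9, 16, 10, 8, 17, 13, 2, 15, 3, 14]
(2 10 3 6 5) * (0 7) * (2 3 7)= (0 2 10 7)(3 6 5)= [2, 1, 10, 6, 4, 3, 5, 0, 8, 9, 7]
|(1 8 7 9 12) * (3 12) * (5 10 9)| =|(1 8 7 5 10 9 3 12)| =8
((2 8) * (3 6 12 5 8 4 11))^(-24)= (12)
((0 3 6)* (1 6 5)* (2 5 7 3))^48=(7)(0 1 2 6 5)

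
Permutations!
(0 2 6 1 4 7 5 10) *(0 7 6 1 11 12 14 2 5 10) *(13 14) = [5, 4, 1, 3, 6, 0, 11, 10, 8, 9, 7, 12, 13, 14, 2] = (0 5)(1 4 6 11 12 13 14 2)(7 10)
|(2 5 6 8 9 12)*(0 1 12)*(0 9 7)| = 8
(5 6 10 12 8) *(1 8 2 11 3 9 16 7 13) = (1 8 5 6 10 12 2 11 3 9 16 7 13) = [0, 8, 11, 9, 4, 6, 10, 13, 5, 16, 12, 3, 2, 1, 14, 15, 7]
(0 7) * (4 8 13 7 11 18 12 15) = (0 11 18 12 15 4 8 13 7) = [11, 1, 2, 3, 8, 5, 6, 0, 13, 9, 10, 18, 15, 7, 14, 4, 16, 17, 12]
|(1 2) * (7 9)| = 2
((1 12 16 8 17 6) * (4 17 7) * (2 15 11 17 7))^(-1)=(1 6 17 11 15 2 8 16 12)(4 7)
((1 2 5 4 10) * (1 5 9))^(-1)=(1 9 2)(4 5 10)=((1 2 9)(4 10 5))^(-1)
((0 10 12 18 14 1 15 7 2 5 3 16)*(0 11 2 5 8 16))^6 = ((0 10 12 18 14 1 15 7 5 3)(2 8 16 11))^6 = (0 15 12 5 14)(1 10 7 18 3)(2 16)(8 11)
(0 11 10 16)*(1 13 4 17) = (0 11 10 16)(1 13 4 17) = [11, 13, 2, 3, 17, 5, 6, 7, 8, 9, 16, 10, 12, 4, 14, 15, 0, 1]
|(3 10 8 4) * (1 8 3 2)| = |(1 8 4 2)(3 10)| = 4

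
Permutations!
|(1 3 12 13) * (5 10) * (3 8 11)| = |(1 8 11 3 12 13)(5 10)| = 6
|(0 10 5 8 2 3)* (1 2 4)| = 8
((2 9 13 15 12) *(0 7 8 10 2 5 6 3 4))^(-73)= ((0 7 8 10 2 9 13 15 12 5 6 3 4))^(-73)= (0 9 6 8 15 4 2 5 7 13 3 10 12)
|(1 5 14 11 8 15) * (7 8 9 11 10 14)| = |(1 5 7 8 15)(9 11)(10 14)| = 10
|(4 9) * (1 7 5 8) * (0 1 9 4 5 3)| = 12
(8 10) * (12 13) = (8 10)(12 13) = [0, 1, 2, 3, 4, 5, 6, 7, 10, 9, 8, 11, 13, 12]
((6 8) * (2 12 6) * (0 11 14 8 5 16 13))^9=((0 11 14 8 2 12 6 5 16 13))^9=(0 13 16 5 6 12 2 8 14 11)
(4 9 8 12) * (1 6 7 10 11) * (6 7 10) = [0, 7, 2, 3, 9, 5, 10, 6, 12, 8, 11, 1, 4] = (1 7 6 10 11)(4 9 8 12)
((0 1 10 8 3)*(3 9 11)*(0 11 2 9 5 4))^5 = (0 4 5 8 10 1)(2 9)(3 11)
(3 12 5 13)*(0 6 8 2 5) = [6, 1, 5, 12, 4, 13, 8, 7, 2, 9, 10, 11, 0, 3] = (0 6 8 2 5 13 3 12)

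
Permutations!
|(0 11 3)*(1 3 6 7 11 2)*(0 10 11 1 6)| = 8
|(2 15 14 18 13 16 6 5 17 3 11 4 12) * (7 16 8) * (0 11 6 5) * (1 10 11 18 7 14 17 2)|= 65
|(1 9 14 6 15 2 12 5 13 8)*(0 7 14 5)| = 35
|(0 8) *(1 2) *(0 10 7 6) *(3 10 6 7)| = 6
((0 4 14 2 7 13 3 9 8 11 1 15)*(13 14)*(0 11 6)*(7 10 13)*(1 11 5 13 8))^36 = (15)(0 2)(4 10)(6 14)(7 8)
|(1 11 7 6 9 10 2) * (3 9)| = |(1 11 7 6 3 9 10 2)| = 8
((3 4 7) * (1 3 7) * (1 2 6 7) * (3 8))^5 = (1 6 4 8 7 2 3)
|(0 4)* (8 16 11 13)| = 4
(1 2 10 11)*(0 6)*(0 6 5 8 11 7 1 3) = [5, 2, 10, 0, 4, 8, 6, 1, 11, 9, 7, 3] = (0 5 8 11 3)(1 2 10 7)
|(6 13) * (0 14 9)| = |(0 14 9)(6 13)| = 6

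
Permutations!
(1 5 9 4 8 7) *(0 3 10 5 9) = [3, 9, 2, 10, 8, 0, 6, 1, 7, 4, 5] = (0 3 10 5)(1 9 4 8 7)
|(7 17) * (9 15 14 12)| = |(7 17)(9 15 14 12)| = 4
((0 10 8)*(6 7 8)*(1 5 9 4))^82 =((0 10 6 7 8)(1 5 9 4))^82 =(0 6 8 10 7)(1 9)(4 5)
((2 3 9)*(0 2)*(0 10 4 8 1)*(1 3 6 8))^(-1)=(0 1 4 10 9 3 8 6 2)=((0 2 6 8 3 9 10 4 1))^(-1)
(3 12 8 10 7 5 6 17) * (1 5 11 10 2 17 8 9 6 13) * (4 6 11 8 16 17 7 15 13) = (1 5 4 6 16 17 3 12 9 11 10 15 13)(2 7 8) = [0, 5, 7, 12, 6, 4, 16, 8, 2, 11, 15, 10, 9, 1, 14, 13, 17, 3]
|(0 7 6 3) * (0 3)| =3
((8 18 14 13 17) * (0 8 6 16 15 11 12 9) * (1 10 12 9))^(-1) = ((0 8 18 14 13 17 6 16 15 11 9)(1 10 12))^(-1) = (0 9 11 15 16 6 17 13 14 18 8)(1 12 10)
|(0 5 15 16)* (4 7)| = |(0 5 15 16)(4 7)| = 4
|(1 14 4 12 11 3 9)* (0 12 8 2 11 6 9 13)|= |(0 12 6 9 1 14 4 8 2 11 3 13)|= 12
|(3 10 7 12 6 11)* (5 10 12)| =12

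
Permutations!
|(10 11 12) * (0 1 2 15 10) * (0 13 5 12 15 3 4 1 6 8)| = 12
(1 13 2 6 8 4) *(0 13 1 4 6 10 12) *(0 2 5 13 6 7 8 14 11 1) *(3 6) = (0 3 6 14 11 1)(2 10 12)(5 13)(7 8) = [3, 0, 10, 6, 4, 13, 14, 8, 7, 9, 12, 1, 2, 5, 11]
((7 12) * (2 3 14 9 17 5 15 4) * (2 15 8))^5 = (2 5 9 3 8 17 14)(4 15)(7 12)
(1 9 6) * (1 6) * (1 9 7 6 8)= (9)(1 7 6 8)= [0, 7, 2, 3, 4, 5, 8, 6, 1, 9]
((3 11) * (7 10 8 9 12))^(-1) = ((3 11)(7 10 8 9 12))^(-1) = (3 11)(7 12 9 8 10)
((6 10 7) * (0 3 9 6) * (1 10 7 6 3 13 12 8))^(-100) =(0 1)(6 12)(7 8)(10 13)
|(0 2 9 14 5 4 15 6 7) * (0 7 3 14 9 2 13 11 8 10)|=|(0 13 11 8 10)(3 14 5 4 15 6)|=30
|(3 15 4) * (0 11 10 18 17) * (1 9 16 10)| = 24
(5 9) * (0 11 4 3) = [11, 1, 2, 0, 3, 9, 6, 7, 8, 5, 10, 4] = (0 11 4 3)(5 9)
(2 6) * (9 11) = (2 6)(9 11) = [0, 1, 6, 3, 4, 5, 2, 7, 8, 11, 10, 9]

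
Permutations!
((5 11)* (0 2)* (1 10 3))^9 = (0 2)(5 11)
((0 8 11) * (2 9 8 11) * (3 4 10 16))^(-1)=(0 11)(2 8 9)(3 16 10 4)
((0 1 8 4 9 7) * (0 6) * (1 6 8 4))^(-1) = ((0 6)(1 4 9 7 8))^(-1) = (0 6)(1 8 7 9 4)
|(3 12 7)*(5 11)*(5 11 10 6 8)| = |(3 12 7)(5 10 6 8)| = 12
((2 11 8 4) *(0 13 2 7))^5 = (0 4 11 13 7 8 2)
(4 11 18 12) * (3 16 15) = (3 16 15)(4 11 18 12) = [0, 1, 2, 16, 11, 5, 6, 7, 8, 9, 10, 18, 4, 13, 14, 3, 15, 17, 12]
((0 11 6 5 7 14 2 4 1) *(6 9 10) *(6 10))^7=(0 2 5 11 4 7 9 1 14 6)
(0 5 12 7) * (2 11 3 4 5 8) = (0 8 2 11 3 4 5 12 7) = [8, 1, 11, 4, 5, 12, 6, 0, 2, 9, 10, 3, 7]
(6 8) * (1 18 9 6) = (1 18 9 6 8) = [0, 18, 2, 3, 4, 5, 8, 7, 1, 6, 10, 11, 12, 13, 14, 15, 16, 17, 9]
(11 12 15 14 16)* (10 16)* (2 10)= (2 10 16 11 12 15 14)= [0, 1, 10, 3, 4, 5, 6, 7, 8, 9, 16, 12, 15, 13, 2, 14, 11]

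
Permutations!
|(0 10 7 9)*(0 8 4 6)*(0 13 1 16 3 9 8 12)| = |(0 10 7 8 4 6 13 1 16 3 9 12)| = 12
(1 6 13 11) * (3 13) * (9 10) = [0, 6, 2, 13, 4, 5, 3, 7, 8, 10, 9, 1, 12, 11] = (1 6 3 13 11)(9 10)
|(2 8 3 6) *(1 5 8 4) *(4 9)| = 8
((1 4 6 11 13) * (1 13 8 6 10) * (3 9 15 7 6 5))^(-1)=((1 4 10)(3 9 15 7 6 11 8 5))^(-1)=(1 10 4)(3 5 8 11 6 7 15 9)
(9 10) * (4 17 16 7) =[0, 1, 2, 3, 17, 5, 6, 4, 8, 10, 9, 11, 12, 13, 14, 15, 7, 16] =(4 17 16 7)(9 10)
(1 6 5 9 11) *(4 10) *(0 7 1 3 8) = [7, 6, 2, 8, 10, 9, 5, 1, 0, 11, 4, 3] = (0 7 1 6 5 9 11 3 8)(4 10)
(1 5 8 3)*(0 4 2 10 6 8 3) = (0 4 2 10 6 8)(1 5 3) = [4, 5, 10, 1, 2, 3, 8, 7, 0, 9, 6]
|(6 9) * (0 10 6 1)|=5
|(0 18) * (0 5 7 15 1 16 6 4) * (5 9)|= |(0 18 9 5 7 15 1 16 6 4)|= 10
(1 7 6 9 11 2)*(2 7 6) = (1 6 9 11 7 2) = [0, 6, 1, 3, 4, 5, 9, 2, 8, 11, 10, 7]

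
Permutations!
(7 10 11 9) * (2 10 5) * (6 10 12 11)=(2 12 11 9 7 5)(6 10)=[0, 1, 12, 3, 4, 2, 10, 5, 8, 7, 6, 9, 11]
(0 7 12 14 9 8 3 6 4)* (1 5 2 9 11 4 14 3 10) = (0 7 12 3 6 14 11 4)(1 5 2 9 8 10) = [7, 5, 9, 6, 0, 2, 14, 12, 10, 8, 1, 4, 3, 13, 11]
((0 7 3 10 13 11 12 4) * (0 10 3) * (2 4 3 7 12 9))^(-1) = (0 7 3 12)(2 9 11 13 10 4)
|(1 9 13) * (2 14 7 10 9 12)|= 8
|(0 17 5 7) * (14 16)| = |(0 17 5 7)(14 16)| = 4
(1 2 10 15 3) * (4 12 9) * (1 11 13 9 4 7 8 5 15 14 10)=[0, 2, 1, 11, 12, 15, 6, 8, 5, 7, 14, 13, 4, 9, 10, 3]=(1 2)(3 11 13 9 7 8 5 15)(4 12)(10 14)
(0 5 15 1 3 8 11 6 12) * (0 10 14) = (0 5 15 1 3 8 11 6 12 10 14) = [5, 3, 2, 8, 4, 15, 12, 7, 11, 9, 14, 6, 10, 13, 0, 1]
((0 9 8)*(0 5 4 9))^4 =(9)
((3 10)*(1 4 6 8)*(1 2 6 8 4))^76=(10)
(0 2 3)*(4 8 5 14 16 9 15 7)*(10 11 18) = (0 2 3)(4 8 5 14 16 9 15 7)(10 11 18) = [2, 1, 3, 0, 8, 14, 6, 4, 5, 15, 11, 18, 12, 13, 16, 7, 9, 17, 10]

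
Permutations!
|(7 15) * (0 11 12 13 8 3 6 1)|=8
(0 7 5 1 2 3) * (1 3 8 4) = (0 7 5 3)(1 2 8 4) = [7, 2, 8, 0, 1, 3, 6, 5, 4]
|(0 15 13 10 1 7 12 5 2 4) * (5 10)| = 12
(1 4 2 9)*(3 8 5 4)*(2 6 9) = (1 3 8 5 4 6 9) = [0, 3, 2, 8, 6, 4, 9, 7, 5, 1]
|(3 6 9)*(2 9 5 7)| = |(2 9 3 6 5 7)| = 6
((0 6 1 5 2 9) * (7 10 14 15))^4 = ((0 6 1 5 2 9)(7 10 14 15))^4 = (15)(0 2 1)(5 6 9)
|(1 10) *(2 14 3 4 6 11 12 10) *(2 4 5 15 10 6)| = 24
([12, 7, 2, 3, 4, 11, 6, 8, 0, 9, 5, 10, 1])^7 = (0 1 8 12 7)(5 11 10)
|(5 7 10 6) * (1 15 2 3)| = |(1 15 2 3)(5 7 10 6)| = 4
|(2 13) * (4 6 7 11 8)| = 10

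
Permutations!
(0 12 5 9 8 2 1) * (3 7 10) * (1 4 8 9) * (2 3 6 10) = (0 12 5 1)(2 4 8 3 7)(6 10) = [12, 0, 4, 7, 8, 1, 10, 2, 3, 9, 6, 11, 5]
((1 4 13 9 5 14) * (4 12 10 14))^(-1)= ((1 12 10 14)(4 13 9 5))^(-1)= (1 14 10 12)(4 5 9 13)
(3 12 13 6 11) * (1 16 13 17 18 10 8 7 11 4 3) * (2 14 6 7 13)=(1 16 2 14 6 4 3 12 17 18 10 8 13 7 11)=[0, 16, 14, 12, 3, 5, 4, 11, 13, 9, 8, 1, 17, 7, 6, 15, 2, 18, 10]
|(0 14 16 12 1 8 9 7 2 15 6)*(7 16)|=|(0 14 7 2 15 6)(1 8 9 16 12)|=30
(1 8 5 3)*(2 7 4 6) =(1 8 5 3)(2 7 4 6) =[0, 8, 7, 1, 6, 3, 2, 4, 5]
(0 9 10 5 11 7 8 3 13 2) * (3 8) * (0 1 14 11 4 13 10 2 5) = (0 9 2 1 14 11 7 3 10)(4 13 5) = [9, 14, 1, 10, 13, 4, 6, 3, 8, 2, 0, 7, 12, 5, 11]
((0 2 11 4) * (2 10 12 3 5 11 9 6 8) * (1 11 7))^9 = (12)(2 9 6 8)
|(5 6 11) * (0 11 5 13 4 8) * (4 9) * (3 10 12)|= 6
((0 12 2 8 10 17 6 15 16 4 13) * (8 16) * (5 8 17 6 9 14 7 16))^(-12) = ((0 12 2 5 8 10 6 15 17 9 14 7 16 4 13))^(-12) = (0 5 6 9 16)(2 10 17 7 13)(4 12 8 15 14)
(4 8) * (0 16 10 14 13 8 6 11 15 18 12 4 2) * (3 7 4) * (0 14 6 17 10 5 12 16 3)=[3, 1, 14, 7, 17, 12, 11, 4, 2, 9, 6, 15, 0, 8, 13, 18, 5, 10, 16]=(0 3 7 4 17 10 6 11 15 18 16 5 12)(2 14 13 8)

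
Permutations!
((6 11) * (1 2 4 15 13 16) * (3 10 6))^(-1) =(1 16 13 15 4 2)(3 11 6 10)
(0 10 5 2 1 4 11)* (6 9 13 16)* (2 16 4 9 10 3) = (0 3 2 1 9 13 4 11)(5 16 6 10) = [3, 9, 1, 2, 11, 16, 10, 7, 8, 13, 5, 0, 12, 4, 14, 15, 6]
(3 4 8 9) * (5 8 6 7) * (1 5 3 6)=(1 5 8 9 6 7 3 4)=[0, 5, 2, 4, 1, 8, 7, 3, 9, 6]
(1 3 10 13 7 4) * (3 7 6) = (1 7 4)(3 10 13 6) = [0, 7, 2, 10, 1, 5, 3, 4, 8, 9, 13, 11, 12, 6]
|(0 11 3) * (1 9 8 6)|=|(0 11 3)(1 9 8 6)|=12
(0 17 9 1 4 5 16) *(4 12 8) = (0 17 9 1 12 8 4 5 16) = [17, 12, 2, 3, 5, 16, 6, 7, 4, 1, 10, 11, 8, 13, 14, 15, 0, 9]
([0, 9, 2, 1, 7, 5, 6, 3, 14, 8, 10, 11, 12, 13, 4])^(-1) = [0, 3, 2, 7, 14, 5, 6, 4, 9, 1, 10, 11, 12, 13, 8]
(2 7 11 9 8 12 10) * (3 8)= [0, 1, 7, 8, 4, 5, 6, 11, 12, 3, 2, 9, 10]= (2 7 11 9 3 8 12 10)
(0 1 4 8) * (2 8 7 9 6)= (0 1 4 7 9 6 2 8)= [1, 4, 8, 3, 7, 5, 2, 9, 0, 6]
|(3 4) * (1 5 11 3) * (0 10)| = 10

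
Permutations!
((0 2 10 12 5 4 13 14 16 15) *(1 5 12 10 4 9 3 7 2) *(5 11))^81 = ((0 1 11 5 9 3 7 2 4 13 14 16 15))^81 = (0 5 7 13 15 11 3 4 16 1 9 2 14)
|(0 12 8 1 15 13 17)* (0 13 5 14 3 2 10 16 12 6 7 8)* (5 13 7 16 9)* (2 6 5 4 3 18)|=12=|(0 5 14 18 2 10 9 4 3 6 16 12)(1 15 13 17 7 8)|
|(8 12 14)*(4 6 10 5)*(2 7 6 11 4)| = 30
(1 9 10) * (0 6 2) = (0 6 2)(1 9 10) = [6, 9, 0, 3, 4, 5, 2, 7, 8, 10, 1]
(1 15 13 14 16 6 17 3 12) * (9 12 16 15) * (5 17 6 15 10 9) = (1 5 17 3 16 15 13 14 10 9 12) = [0, 5, 2, 16, 4, 17, 6, 7, 8, 12, 9, 11, 1, 14, 10, 13, 15, 3]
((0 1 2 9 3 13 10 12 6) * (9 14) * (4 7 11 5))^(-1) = (0 6 12 10 13 3 9 14 2 1)(4 5 11 7)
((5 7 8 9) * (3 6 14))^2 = ((3 6 14)(5 7 8 9))^2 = (3 14 6)(5 8)(7 9)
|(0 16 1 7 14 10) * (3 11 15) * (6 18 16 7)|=12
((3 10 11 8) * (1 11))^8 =(1 3 11 10 8)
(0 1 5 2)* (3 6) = (0 1 5 2)(3 6) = [1, 5, 0, 6, 4, 2, 3]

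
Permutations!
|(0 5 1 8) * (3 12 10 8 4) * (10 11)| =|(0 5 1 4 3 12 11 10 8)| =9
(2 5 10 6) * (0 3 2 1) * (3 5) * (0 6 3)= (0 5 10 3 2)(1 6)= [5, 6, 0, 2, 4, 10, 1, 7, 8, 9, 3]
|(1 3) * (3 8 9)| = 4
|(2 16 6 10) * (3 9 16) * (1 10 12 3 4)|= 20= |(1 10 2 4)(3 9 16 6 12)|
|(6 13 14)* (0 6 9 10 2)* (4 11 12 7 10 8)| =12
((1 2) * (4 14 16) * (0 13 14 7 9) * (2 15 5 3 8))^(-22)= (0 9 7 4 16 14 13)(1 5 8)(2 15 3)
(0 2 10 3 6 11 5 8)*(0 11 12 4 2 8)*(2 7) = (0 8 11 5)(2 10 3 6 12 4 7) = [8, 1, 10, 6, 7, 0, 12, 2, 11, 9, 3, 5, 4]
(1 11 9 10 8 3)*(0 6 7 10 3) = (0 6 7 10 8)(1 11 9 3) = [6, 11, 2, 1, 4, 5, 7, 10, 0, 3, 8, 9]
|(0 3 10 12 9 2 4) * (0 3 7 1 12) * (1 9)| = 14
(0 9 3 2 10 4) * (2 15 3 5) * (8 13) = [9, 1, 10, 15, 0, 2, 6, 7, 13, 5, 4, 11, 12, 8, 14, 3] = (0 9 5 2 10 4)(3 15)(8 13)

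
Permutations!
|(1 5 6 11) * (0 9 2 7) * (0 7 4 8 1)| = 9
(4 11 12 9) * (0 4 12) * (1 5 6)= (0 4 11)(1 5 6)(9 12)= [4, 5, 2, 3, 11, 6, 1, 7, 8, 12, 10, 0, 9]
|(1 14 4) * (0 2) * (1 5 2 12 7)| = 8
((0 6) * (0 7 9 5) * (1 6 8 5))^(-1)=((0 8 5)(1 6 7 9))^(-1)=(0 5 8)(1 9 7 6)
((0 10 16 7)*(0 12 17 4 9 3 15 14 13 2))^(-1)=((0 10 16 7 12 17 4 9 3 15 14 13 2))^(-1)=(0 2 13 14 15 3 9 4 17 12 7 16 10)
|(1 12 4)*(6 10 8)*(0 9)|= 6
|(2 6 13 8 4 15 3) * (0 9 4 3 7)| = 5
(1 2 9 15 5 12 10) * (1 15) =[0, 2, 9, 3, 4, 12, 6, 7, 8, 1, 15, 11, 10, 13, 14, 5] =(1 2 9)(5 12 10 15)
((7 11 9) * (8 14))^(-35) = (7 11 9)(8 14) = ((7 11 9)(8 14))^(-35)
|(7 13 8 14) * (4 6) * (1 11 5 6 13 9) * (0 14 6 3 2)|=|(0 14 7 9 1 11 5 3 2)(4 13 8 6)|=36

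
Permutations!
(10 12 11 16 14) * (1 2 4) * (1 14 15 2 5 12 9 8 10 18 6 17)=(1 5 12 11 16 15 2 4 14 18 6 17)(8 10 9)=[0, 5, 4, 3, 14, 12, 17, 7, 10, 8, 9, 16, 11, 13, 18, 2, 15, 1, 6]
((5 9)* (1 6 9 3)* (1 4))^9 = ((1 6 9 5 3 4))^9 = (1 5)(3 6)(4 9)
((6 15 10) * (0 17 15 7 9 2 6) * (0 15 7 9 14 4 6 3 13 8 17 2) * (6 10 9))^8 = ((0 2 3 13 8 17 7 14 4 10 15 9))^8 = (0 4 8)(2 10 17)(3 15 7)(9 14 13)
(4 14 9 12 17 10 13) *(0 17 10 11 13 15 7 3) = (0 17 11 13 4 14 9 12 10 15 7 3) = [17, 1, 2, 0, 14, 5, 6, 3, 8, 12, 15, 13, 10, 4, 9, 7, 16, 11]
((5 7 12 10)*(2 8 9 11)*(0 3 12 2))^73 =(0 10 2 11 12 7 9 3 5 8)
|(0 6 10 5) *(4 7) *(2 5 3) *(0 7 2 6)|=12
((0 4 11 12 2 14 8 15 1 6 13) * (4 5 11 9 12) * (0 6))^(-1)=(0 1 15 8 14 2 12 9 4 11 5)(6 13)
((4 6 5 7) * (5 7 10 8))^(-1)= ((4 6 7)(5 10 8))^(-1)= (4 7 6)(5 8 10)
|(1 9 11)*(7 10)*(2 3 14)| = |(1 9 11)(2 3 14)(7 10)| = 6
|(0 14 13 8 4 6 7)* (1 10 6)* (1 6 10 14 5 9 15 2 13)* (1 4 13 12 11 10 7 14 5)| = 30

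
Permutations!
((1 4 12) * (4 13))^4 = ((1 13 4 12))^4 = (13)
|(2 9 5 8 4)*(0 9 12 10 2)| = |(0 9 5 8 4)(2 12 10)| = 15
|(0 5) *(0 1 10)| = 4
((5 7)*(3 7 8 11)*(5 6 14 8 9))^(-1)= (3 11 8 14 6 7)(5 9)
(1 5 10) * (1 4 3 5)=(3 5 10 4)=[0, 1, 2, 5, 3, 10, 6, 7, 8, 9, 4]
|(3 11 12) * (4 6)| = |(3 11 12)(4 6)| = 6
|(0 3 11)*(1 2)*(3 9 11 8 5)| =6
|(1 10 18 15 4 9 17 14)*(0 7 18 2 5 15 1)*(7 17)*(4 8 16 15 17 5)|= |(0 5 17 14)(1 10 2 4 9 7 18)(8 16 15)|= 84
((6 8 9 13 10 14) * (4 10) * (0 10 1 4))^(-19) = ((0 10 14 6 8 9 13)(1 4))^(-19) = (0 14 8 13 10 6 9)(1 4)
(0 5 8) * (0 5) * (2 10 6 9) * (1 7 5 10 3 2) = (1 7 5 8 10 6 9)(2 3) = [0, 7, 3, 2, 4, 8, 9, 5, 10, 1, 6]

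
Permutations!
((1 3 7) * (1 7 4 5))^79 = ((7)(1 3 4 5))^79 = (7)(1 5 4 3)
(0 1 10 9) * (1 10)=(0 10 9)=[10, 1, 2, 3, 4, 5, 6, 7, 8, 0, 9]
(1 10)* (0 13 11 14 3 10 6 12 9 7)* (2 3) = [13, 6, 3, 10, 4, 5, 12, 0, 8, 7, 1, 14, 9, 11, 2] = (0 13 11 14 2 3 10 1 6 12 9 7)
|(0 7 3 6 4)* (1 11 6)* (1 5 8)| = 9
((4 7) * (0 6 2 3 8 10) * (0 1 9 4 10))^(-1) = ((0 6 2 3 8)(1 9 4 7 10))^(-1) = (0 8 3 2 6)(1 10 7 4 9)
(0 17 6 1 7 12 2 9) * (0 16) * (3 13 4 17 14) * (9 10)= (0 14 3 13 4 17 6 1 7 12 2 10 9 16)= [14, 7, 10, 13, 17, 5, 1, 12, 8, 16, 9, 11, 2, 4, 3, 15, 0, 6]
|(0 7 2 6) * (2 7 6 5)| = 2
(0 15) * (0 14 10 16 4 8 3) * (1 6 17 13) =[15, 6, 2, 0, 8, 5, 17, 7, 3, 9, 16, 11, 12, 1, 10, 14, 4, 13] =(0 15 14 10 16 4 8 3)(1 6 17 13)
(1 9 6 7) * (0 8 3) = (0 8 3)(1 9 6 7) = [8, 9, 2, 0, 4, 5, 7, 1, 3, 6]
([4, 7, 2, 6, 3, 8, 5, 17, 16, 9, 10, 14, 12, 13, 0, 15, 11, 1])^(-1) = (0 14 11 16 8 5 6 3 4)(1 17 7)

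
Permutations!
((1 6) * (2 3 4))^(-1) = ((1 6)(2 3 4))^(-1) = (1 6)(2 4 3)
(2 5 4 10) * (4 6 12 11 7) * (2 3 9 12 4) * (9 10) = (2 5 6 4 9 12 11 7)(3 10) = [0, 1, 5, 10, 9, 6, 4, 2, 8, 12, 3, 7, 11]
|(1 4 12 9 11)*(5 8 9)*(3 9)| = 8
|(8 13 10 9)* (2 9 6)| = 6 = |(2 9 8 13 10 6)|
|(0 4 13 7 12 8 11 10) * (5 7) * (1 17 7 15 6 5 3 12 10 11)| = |(0 4 13 3 12 8 1 17 7 10)(5 15 6)| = 30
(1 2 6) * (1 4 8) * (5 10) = (1 2 6 4 8)(5 10) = [0, 2, 6, 3, 8, 10, 4, 7, 1, 9, 5]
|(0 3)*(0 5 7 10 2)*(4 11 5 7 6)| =20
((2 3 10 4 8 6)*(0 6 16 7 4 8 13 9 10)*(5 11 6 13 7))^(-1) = (0 3 2 6 11 5 16 8 10 9 13)(4 7)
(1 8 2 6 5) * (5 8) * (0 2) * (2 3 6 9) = [3, 5, 9, 6, 4, 1, 8, 7, 0, 2] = (0 3 6 8)(1 5)(2 9)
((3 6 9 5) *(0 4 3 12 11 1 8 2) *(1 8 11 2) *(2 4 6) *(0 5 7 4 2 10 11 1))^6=(12)(0 10 7)(3 9 8)(4 6 11)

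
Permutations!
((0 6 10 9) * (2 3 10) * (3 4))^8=((0 6 2 4 3 10 9))^8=(0 6 2 4 3 10 9)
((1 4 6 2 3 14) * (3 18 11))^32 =((1 4 6 2 18 11 3 14))^32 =(18)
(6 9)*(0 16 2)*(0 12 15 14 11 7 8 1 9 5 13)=[16, 9, 12, 3, 4, 13, 5, 8, 1, 6, 10, 7, 15, 0, 11, 14, 2]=(0 16 2 12 15 14 11 7 8 1 9 6 5 13)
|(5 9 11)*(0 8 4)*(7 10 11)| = |(0 8 4)(5 9 7 10 11)| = 15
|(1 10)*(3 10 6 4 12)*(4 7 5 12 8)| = 14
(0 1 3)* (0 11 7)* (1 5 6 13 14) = (0 5 6 13 14 1 3 11 7) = [5, 3, 2, 11, 4, 6, 13, 0, 8, 9, 10, 7, 12, 14, 1]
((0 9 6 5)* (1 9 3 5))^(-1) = (0 5 3)(1 6 9)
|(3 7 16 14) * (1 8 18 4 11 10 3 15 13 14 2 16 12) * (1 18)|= 42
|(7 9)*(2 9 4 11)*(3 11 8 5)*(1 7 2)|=14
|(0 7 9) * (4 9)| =4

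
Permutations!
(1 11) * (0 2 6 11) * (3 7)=(0 2 6 11 1)(3 7)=[2, 0, 6, 7, 4, 5, 11, 3, 8, 9, 10, 1]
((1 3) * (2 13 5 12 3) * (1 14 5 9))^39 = (1 9 13 2)(3 12 5 14)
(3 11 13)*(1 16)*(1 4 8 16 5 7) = (1 5 7)(3 11 13)(4 8 16) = [0, 5, 2, 11, 8, 7, 6, 1, 16, 9, 10, 13, 12, 3, 14, 15, 4]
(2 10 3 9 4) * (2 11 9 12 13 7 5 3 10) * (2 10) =[0, 1, 10, 12, 11, 3, 6, 5, 8, 4, 2, 9, 13, 7] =(2 10)(3 12 13 7 5)(4 11 9)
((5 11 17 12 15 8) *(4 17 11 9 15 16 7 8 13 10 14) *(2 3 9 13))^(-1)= (2 15 9 3)(4 14 10 13 5 8 7 16 12 17)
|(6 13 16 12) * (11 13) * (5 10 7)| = 15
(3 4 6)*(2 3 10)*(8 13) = (2 3 4 6 10)(8 13) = [0, 1, 3, 4, 6, 5, 10, 7, 13, 9, 2, 11, 12, 8]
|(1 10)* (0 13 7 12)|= 4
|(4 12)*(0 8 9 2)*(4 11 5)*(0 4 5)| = |(0 8 9 2 4 12 11)| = 7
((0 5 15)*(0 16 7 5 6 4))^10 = (0 6 4)(5 16)(7 15) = ((0 6 4)(5 15 16 7))^10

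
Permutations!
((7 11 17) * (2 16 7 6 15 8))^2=((2 16 7 11 17 6 15 8))^2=(2 7 17 15)(6 8 16 11)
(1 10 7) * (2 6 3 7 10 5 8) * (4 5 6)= (10)(1 6 3 7)(2 4 5 8)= [0, 6, 4, 7, 5, 8, 3, 1, 2, 9, 10]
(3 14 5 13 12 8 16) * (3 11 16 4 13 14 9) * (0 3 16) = (0 3 9 16 11)(4 13 12 8)(5 14) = [3, 1, 2, 9, 13, 14, 6, 7, 4, 16, 10, 0, 8, 12, 5, 15, 11]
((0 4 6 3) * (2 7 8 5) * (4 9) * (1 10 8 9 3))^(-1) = (0 3)(1 6 4 9 7 2 5 8 10)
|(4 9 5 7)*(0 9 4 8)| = 5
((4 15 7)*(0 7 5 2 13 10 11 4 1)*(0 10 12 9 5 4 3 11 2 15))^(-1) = ((0 7 1 10 2 13 12 9 5 15 4)(3 11))^(-1) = (0 4 15 5 9 12 13 2 10 1 7)(3 11)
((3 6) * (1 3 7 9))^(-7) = (1 7 3 9 6)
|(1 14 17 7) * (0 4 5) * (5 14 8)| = 8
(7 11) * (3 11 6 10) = (3 11 7 6 10) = [0, 1, 2, 11, 4, 5, 10, 6, 8, 9, 3, 7]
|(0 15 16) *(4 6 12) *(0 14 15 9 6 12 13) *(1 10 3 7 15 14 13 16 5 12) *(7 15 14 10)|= |(0 9 6 16 13)(1 7 14 10 3 15 5 12 4)|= 45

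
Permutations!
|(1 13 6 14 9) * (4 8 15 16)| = 20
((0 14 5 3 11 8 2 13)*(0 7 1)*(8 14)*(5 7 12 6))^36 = (14)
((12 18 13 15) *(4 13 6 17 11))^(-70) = (4 15 18 17)(6 11 13 12)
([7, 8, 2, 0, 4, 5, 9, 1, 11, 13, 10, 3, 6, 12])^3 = (0 8)(1 3)(6 12 13 9)(7 11)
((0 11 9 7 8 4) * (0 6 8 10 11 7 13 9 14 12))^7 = ((0 7 10 11 14 12)(4 6 8)(9 13))^7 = (0 7 10 11 14 12)(4 6 8)(9 13)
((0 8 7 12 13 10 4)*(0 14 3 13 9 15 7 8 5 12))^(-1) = (0 7 15 9 12 5)(3 14 4 10 13)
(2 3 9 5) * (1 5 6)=(1 5 2 3 9 6)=[0, 5, 3, 9, 4, 2, 1, 7, 8, 6]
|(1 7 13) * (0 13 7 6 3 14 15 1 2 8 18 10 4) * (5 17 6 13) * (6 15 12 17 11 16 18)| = 70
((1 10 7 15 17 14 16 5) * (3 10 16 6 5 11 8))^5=(1 10 6 8 17 16 7 5 3 14 11 15)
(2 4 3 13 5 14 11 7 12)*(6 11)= (2 4 3 13 5 14 6 11 7 12)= [0, 1, 4, 13, 3, 14, 11, 12, 8, 9, 10, 7, 2, 5, 6]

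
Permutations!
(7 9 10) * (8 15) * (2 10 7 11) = (2 10 11)(7 9)(8 15) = [0, 1, 10, 3, 4, 5, 6, 9, 15, 7, 11, 2, 12, 13, 14, 8]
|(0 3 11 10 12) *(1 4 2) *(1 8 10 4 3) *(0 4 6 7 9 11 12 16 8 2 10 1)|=28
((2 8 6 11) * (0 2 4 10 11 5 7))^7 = ((0 2 8 6 5 7)(4 10 11))^7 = (0 2 8 6 5 7)(4 10 11)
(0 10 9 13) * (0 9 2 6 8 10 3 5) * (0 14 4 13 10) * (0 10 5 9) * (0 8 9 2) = (0 3 2 6 9 5 14 4 13 8 10) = [3, 1, 6, 2, 13, 14, 9, 7, 10, 5, 0, 11, 12, 8, 4]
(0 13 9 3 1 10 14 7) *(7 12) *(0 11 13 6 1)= [6, 10, 2, 0, 4, 5, 1, 11, 8, 3, 14, 13, 7, 9, 12]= (0 6 1 10 14 12 7 11 13 9 3)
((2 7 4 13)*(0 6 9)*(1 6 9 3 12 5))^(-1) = (0 9)(1 5 12 3 6)(2 13 4 7)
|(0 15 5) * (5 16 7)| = 5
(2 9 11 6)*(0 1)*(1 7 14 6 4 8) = (0 7 14 6 2 9 11 4 8 1) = [7, 0, 9, 3, 8, 5, 2, 14, 1, 11, 10, 4, 12, 13, 6]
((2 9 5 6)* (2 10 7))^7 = ((2 9 5 6 10 7))^7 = (2 9 5 6 10 7)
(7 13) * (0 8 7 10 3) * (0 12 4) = (0 8 7 13 10 3 12 4) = [8, 1, 2, 12, 0, 5, 6, 13, 7, 9, 3, 11, 4, 10]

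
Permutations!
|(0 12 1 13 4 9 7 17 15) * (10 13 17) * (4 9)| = 20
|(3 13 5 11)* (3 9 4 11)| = 3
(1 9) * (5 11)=[0, 9, 2, 3, 4, 11, 6, 7, 8, 1, 10, 5]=(1 9)(5 11)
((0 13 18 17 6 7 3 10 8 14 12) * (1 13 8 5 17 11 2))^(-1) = (0 12 14 8)(1 2 11 18 13)(3 7 6 17 5 10)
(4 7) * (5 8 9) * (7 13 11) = (4 13 11 7)(5 8 9) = [0, 1, 2, 3, 13, 8, 6, 4, 9, 5, 10, 7, 12, 11]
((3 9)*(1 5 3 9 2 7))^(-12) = (9)(1 2 5 7 3)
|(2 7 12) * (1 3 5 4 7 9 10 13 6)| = |(1 3 5 4 7 12 2 9 10 13 6)| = 11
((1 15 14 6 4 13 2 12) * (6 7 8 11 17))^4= (1 8 4)(2 14 17)(6 12 7)(11 13 15)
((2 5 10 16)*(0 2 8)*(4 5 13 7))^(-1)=(0 8 16 10 5 4 7 13 2)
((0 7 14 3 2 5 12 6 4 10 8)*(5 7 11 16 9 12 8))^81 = ((0 11 16 9 12 6 4 10 5 8)(2 7 14 3))^81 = (0 11 16 9 12 6 4 10 5 8)(2 7 14 3)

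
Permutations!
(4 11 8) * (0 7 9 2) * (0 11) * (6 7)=(0 6 7 9 2 11 8 4)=[6, 1, 11, 3, 0, 5, 7, 9, 4, 2, 10, 8]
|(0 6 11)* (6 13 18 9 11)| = 5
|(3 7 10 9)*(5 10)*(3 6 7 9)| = |(3 9 6 7 5 10)| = 6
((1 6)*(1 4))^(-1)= (1 4 6)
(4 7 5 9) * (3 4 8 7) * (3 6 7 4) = (4 6 7 5 9 8) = [0, 1, 2, 3, 6, 9, 7, 5, 4, 8]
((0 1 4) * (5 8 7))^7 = (0 1 4)(5 8 7)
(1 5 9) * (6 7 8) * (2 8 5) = (1 2 8 6 7 5 9) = [0, 2, 8, 3, 4, 9, 7, 5, 6, 1]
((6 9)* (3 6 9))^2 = ((9)(3 6))^2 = (9)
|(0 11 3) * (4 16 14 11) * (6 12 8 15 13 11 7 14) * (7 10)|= 30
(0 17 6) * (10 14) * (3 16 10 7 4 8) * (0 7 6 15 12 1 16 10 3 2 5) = (0 17 15 12 1 16 3 10 14 6 7 4 8 2 5) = [17, 16, 5, 10, 8, 0, 7, 4, 2, 9, 14, 11, 1, 13, 6, 12, 3, 15]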